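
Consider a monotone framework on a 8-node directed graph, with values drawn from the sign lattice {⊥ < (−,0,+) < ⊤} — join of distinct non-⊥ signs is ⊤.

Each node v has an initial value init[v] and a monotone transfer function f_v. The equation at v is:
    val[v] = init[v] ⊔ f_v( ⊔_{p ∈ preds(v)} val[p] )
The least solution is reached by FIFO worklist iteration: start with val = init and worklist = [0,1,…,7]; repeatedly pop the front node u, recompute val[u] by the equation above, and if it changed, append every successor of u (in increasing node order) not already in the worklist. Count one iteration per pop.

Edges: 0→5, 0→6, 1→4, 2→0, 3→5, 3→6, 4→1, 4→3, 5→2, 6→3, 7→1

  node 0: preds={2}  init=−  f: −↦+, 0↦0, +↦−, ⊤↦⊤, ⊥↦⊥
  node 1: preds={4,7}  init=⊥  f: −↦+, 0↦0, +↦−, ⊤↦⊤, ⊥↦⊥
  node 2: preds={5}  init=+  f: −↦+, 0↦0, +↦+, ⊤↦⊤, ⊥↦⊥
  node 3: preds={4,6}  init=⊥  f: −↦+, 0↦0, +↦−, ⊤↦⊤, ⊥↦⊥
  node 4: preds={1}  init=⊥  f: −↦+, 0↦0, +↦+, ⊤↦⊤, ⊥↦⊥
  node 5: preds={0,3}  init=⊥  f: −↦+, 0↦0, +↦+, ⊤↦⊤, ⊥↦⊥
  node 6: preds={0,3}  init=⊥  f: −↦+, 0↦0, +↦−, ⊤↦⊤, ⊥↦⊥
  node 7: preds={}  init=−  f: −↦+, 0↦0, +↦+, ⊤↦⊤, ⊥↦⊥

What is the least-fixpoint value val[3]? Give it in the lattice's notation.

⊤

Trace (23 dequeues):
  [1] u=0 | in + | out − | ==
  [2] u=1 | in − | out + | prev ⊥ | push {}
  [3] u=2 | in ⊥ | out + | ==
  [4] u=3 | in ⊥ | out ⊥ | ==
  [5] u=4 | in + | out + | prev ⊥ | push {1,3}
  [6] u=5 | in − | out + | prev ⊥ | push {2}
  [7] u=6 | in − | out + | prev ⊥ | push {}
  [8] u=7 | in ⊥ | out − | ==
  [9] u=1 | in ⊤ | out ⊤ | prev + | push {4}
  [10] u=3 | in + | out − | prev ⊥ | push {5,6}
  [11] u=2 | in + | out + | ==
  [12] u=4 | in ⊤ | out ⊤ | prev + | push {1,3}
  [13] u=5 | in − | out + | ==
  [14] u=6 | in − | out + | ==
  [15] u=1 | in ⊤ | out ⊤ | ==
  [16] u=3 | in ⊤ | out ⊤ | prev − | push {5,6}
  [17] u=5 | in ⊤ | out ⊤ | prev + | push {2}
  [18] u=6 | in ⊤ | out ⊤ | prev + | push {3}
  [19] u=2 | in ⊤ | out ⊤ | prev + | push {0}
  [20] u=3 | in ⊤ | out ⊤ | ==
  [21] u=0 | in ⊤ | out ⊤ | prev − | push {5,6}
  [22] u=5 | in ⊤ | out ⊤ | ==
  [23] u=6 | in ⊤ | out ⊤ | ==

Converged values:
  [0] ⊤
  [1] ⊤
  [2] ⊤
  [3] ⊤
  [4] ⊤
  [5] ⊤
  [6] ⊤
  [7] −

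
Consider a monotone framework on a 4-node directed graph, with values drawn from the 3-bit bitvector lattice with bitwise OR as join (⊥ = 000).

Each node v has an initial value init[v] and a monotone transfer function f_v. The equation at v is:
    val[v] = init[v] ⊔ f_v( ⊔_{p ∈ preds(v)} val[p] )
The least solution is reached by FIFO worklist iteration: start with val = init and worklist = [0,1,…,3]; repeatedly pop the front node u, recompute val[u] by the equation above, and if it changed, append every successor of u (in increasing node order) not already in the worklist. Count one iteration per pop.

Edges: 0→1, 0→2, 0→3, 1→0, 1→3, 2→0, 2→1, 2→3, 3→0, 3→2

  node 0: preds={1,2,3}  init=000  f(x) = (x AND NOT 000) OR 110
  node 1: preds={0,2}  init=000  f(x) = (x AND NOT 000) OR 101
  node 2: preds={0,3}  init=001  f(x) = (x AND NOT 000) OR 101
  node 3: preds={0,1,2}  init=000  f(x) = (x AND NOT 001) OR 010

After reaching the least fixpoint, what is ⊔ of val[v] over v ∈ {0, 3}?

111

Trace (7 dequeues):
  [1] u=0 | in 001 | out 111 | prev 000 | push {}
  [2] u=1 | in 111 | out 111 | prev 000 | push {0}
  [3] u=2 | in 111 | out 111 | prev 001 | push {1}
  [4] u=3 | in 111 | out 110 | prev 000 | push {2}
  [5] u=0 | in 111 | out 111 | ==
  [6] u=1 | in 111 | out 111 | ==
  [7] u=2 | in 111 | out 111 | ==

Converged values:
  [0] 111
  [1] 111
  [2] 111
  [3] 110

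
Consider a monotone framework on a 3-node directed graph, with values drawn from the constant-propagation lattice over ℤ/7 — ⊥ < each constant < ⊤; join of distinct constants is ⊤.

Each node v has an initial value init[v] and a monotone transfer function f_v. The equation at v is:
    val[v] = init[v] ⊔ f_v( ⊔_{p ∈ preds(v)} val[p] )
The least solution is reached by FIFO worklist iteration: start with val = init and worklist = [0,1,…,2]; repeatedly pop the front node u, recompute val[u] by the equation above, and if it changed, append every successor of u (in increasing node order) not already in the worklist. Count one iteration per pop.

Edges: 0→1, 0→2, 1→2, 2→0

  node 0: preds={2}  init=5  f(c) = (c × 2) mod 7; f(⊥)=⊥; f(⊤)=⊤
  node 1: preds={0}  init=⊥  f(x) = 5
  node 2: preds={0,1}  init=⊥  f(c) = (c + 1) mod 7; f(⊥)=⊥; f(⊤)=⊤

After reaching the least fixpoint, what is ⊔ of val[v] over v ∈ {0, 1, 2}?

⊤

Trace (4 dequeues):
  [1] u=0 | in ⊥ | out 5 | ==
  [2] u=1 | in 5 | out 5 | prev ⊥ | push {}
  [3] u=2 | in 5 | out 6 | prev ⊥ | push {0}
  [4] u=0 | in 6 | out 5 | ==

Converged values:
  [0] 5
  [1] 5
  [2] 6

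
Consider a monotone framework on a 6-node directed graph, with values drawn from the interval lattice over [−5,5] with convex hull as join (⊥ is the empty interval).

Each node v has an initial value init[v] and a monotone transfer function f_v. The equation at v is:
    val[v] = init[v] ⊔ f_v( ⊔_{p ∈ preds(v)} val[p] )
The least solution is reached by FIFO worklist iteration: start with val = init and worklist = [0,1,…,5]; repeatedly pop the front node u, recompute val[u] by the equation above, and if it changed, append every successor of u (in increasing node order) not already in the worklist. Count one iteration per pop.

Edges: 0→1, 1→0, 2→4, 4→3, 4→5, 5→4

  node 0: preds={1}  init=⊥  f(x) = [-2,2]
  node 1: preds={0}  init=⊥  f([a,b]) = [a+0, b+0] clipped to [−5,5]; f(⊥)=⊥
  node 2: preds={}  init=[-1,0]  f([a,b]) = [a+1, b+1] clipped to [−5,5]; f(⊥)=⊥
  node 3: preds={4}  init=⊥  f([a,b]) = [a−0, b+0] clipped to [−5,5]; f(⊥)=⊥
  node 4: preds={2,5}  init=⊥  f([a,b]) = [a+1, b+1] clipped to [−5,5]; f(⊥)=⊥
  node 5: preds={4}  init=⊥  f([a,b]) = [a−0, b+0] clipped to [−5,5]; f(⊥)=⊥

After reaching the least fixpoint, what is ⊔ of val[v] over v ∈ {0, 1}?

Iteration log — 21 steps:
  step 1. node 0  ⊔preds=⊥  new=[-2,2]  old=⊥  +wl: 
  step 2. node 1  ⊔preds=[-2,2]  new=[-2,2]  old=⊥  +wl: 0
  step 3. node 2  ⊔preds=⊥  new=[-1,0]  stable
  step 4. node 3  ⊔preds=⊥  new=⊥  stable
  step 5. node 4  ⊔preds=[-1,0]  new=[0,1]  old=⊥  +wl: 3
  step 6. node 5  ⊔preds=[0,1]  new=[0,1]  old=⊥  +wl: 4
  step 7. node 0  ⊔preds=[-2,2]  new=[-2,2]  stable
  step 8. node 3  ⊔preds=[0,1]  new=[0,1]  old=⊥  +wl: 
  step 9. node 4  ⊔preds=[-1,1]  new=[0,2]  old=[0,1]  +wl: 3,5
  step 10. node 3  ⊔preds=[0,2]  new=[0,2]  old=[0,1]  +wl: 
  step 11. node 5  ⊔preds=[0,2]  new=[0,2]  old=[0,1]  +wl: 4
  step 12. node 4  ⊔preds=[-1,2]  new=[0,3]  old=[0,2]  +wl: 3,5
  step 13. node 3  ⊔preds=[0,3]  new=[0,3]  old=[0,2]  +wl: 
  step 14. node 5  ⊔preds=[0,3]  new=[0,3]  old=[0,2]  +wl: 4
  step 15. node 4  ⊔preds=[-1,3]  new=[0,4]  old=[0,3]  +wl: 3,5
  step 16. node 3  ⊔preds=[0,4]  new=[0,4]  old=[0,3]  +wl: 
  step 17. node 5  ⊔preds=[0,4]  new=[0,4]  old=[0,3]  +wl: 4
  step 18. node 4  ⊔preds=[-1,4]  new=[0,5]  old=[0,4]  +wl: 3,5
  step 19. node 3  ⊔preds=[0,5]  new=[0,5]  old=[0,4]  +wl: 
  step 20. node 5  ⊔preds=[0,5]  new=[0,5]  old=[0,4]  +wl: 4
  step 21. node 4  ⊔preds=[-1,5]  new=[0,5]  stable

Least fixpoint reached:
  node 0: [-2,2]
  node 1: [-2,2]
  node 2: [-1,0]
  node 3: [0,5]
  node 4: [0,5]
  node 5: [0,5]

[-2,2]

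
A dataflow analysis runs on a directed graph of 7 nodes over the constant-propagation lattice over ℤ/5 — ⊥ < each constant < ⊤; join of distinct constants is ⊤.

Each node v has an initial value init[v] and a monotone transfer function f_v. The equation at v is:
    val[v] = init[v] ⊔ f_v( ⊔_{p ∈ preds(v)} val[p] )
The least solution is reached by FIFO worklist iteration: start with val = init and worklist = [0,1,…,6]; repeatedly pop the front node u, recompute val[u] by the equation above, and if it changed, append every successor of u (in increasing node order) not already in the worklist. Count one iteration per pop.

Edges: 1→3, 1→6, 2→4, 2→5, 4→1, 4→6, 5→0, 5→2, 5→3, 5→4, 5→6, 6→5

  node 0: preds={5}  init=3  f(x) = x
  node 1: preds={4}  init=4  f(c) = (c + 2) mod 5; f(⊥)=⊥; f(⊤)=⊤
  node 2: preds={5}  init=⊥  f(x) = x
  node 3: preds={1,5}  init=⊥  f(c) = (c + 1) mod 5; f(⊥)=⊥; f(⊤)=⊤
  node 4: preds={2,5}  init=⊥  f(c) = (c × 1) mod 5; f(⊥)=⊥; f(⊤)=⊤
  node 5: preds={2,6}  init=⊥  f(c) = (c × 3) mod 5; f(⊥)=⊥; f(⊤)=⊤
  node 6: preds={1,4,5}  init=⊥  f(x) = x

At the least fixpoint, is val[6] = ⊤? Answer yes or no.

Worklist (24 pops):
  #1 pop 0: in=⊥ → 3 (no change)
  #2 pop 1: in=⊥ → 4 (no change)
  #3 pop 2: in=⊥ → ⊥ (no change)
  #4 pop 3: in=4 → 0 (was ⊥); enqueue []
  #5 pop 4: in=⊥ → ⊥ (no change)
  #6 pop 5: in=⊥ → ⊥ (no change)
  #7 pop 6: in=4 → 4 (was ⊥); enqueue [5]
  #8 pop 5: in=4 → 2 (was ⊥); enqueue [0,2,3,4,6]
  #9 pop 0: in=2 → ⊤ (was 3); enqueue []
  #10 pop 2: in=2 → 2 (was ⊥); enqueue [5]
  #11 pop 3: in=⊤ → ⊤ (was 0); enqueue []
  #12 pop 4: in=2 → 2 (was ⊥); enqueue [1]
  #13 pop 6: in=⊤ → ⊤ (was 4); enqueue []
  #14 pop 5: in=⊤ → ⊤ (was 2); enqueue [0,2,3,4,6]
  #15 pop 1: in=2 → 4 (no change)
  #16 pop 0: in=⊤ → ⊤ (no change)
  #17 pop 2: in=⊤ → ⊤ (was 2); enqueue [5]
  #18 pop 3: in=⊤ → ⊤ (no change)
  #19 pop 4: in=⊤ → ⊤ (was 2); enqueue [1]
  #20 pop 6: in=⊤ → ⊤ (no change)
  #21 pop 5: in=⊤ → ⊤ (no change)
  #22 pop 1: in=⊤ → ⊤ (was 4); enqueue [3,6]
  #23 pop 3: in=⊤ → ⊤ (no change)
  #24 pop 6: in=⊤ → ⊤ (no change)

Fixpoint:
  val[0] = ⊤
  val[1] = ⊤
  val[2] = ⊤
  val[3] = ⊤
  val[4] = ⊤
  val[5] = ⊤
  val[6] = ⊤

yes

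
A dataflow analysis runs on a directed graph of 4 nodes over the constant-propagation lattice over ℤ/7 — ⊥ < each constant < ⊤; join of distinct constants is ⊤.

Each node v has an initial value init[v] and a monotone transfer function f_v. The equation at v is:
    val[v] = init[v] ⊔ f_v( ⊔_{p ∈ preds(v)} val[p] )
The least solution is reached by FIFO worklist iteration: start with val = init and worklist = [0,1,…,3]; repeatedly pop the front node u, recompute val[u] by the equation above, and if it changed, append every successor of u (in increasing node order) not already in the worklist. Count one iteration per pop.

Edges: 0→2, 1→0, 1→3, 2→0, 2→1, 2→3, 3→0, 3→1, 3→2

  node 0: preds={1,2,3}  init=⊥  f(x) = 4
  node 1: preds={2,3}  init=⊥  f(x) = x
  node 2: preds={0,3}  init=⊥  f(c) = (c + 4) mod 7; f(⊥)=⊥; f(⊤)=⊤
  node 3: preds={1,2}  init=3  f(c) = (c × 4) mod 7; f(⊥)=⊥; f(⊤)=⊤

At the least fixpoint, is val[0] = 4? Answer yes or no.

Iteration log — 9 steps:
  step 1. node 0  ⊔preds=3  new=4  old=⊥  +wl: 
  step 2. node 1  ⊔preds=3  new=3  old=⊥  +wl: 0
  step 3. node 2  ⊔preds=⊤  new=⊤  old=⊥  +wl: 1
  step 4. node 3  ⊔preds=⊤  new=⊤  old=3  +wl: 2
  step 5. node 0  ⊔preds=⊤  new=4  stable
  step 6. node 1  ⊔preds=⊤  new=⊤  old=3  +wl: 0,3
  step 7. node 2  ⊔preds=⊤  new=⊤  stable
  step 8. node 0  ⊔preds=⊤  new=4  stable
  step 9. node 3  ⊔preds=⊤  new=⊤  stable

Least fixpoint reached:
  node 0: 4
  node 1: ⊤
  node 2: ⊤
  node 3: ⊤

yes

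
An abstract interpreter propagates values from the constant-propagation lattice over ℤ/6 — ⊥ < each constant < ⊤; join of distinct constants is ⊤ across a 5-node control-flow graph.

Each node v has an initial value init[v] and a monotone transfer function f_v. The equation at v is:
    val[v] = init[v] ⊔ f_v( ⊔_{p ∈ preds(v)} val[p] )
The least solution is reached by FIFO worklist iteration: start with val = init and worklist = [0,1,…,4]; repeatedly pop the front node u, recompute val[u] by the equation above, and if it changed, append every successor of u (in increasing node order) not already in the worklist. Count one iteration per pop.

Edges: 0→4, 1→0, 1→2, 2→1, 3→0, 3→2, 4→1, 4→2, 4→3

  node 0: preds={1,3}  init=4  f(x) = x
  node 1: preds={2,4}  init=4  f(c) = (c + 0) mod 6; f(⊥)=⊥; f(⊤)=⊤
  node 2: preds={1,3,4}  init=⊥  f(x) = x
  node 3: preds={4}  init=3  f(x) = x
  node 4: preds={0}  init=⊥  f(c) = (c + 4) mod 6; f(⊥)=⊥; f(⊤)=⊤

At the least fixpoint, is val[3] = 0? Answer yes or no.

no

Trace (10 dequeues):
  [1] u=0 | in ⊤ | out ⊤ | prev 4 | push {}
  [2] u=1 | in ⊥ | out 4 | ==
  [3] u=2 | in ⊤ | out ⊤ | prev ⊥ | push {1}
  [4] u=3 | in ⊥ | out 3 | ==
  [5] u=4 | in ⊤ | out ⊤ | prev ⊥ | push {2,3}
  [6] u=1 | in ⊤ | out ⊤ | prev 4 | push {0}
  [7] u=2 | in ⊤ | out ⊤ | ==
  [8] u=3 | in ⊤ | out ⊤ | prev 3 | push {2}
  [9] u=0 | in ⊤ | out ⊤ | ==
  [10] u=2 | in ⊤ | out ⊤ | ==

Converged values:
  [0] ⊤
  [1] ⊤
  [2] ⊤
  [3] ⊤
  [4] ⊤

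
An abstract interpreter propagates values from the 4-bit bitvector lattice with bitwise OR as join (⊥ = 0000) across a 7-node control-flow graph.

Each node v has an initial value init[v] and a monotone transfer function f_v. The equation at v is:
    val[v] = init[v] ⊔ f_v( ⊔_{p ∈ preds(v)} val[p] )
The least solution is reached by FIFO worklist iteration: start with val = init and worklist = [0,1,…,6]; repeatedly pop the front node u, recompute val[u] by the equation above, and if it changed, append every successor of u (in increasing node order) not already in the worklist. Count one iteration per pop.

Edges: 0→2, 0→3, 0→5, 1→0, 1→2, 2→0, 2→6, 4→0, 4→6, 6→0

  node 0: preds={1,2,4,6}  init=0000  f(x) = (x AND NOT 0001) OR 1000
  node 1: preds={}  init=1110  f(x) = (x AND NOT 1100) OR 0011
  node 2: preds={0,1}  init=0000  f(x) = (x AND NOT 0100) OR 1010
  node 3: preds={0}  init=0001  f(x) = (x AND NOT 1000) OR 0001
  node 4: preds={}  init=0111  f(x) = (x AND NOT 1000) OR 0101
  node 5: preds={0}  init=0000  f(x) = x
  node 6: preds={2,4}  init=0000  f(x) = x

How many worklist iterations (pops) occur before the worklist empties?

8

Iteration log — 8 steps:
  step 1. node 0  ⊔preds=1111  new=1110  old=0000  +wl: 
  step 2. node 1  ⊔preds=0000  new=1111  old=1110  +wl: 0
  step 3. node 2  ⊔preds=1111  new=1011  old=0000  +wl: 
  step 4. node 3  ⊔preds=1110  new=0111  old=0001  +wl: 
  step 5. node 4  ⊔preds=0000  new=0111  stable
  step 6. node 5  ⊔preds=1110  new=1110  old=0000  +wl: 
  step 7. node 6  ⊔preds=1111  new=1111  old=0000  +wl: 
  step 8. node 0  ⊔preds=1111  new=1110  stable

Least fixpoint reached:
  node 0: 1110
  node 1: 1111
  node 2: 1011
  node 3: 0111
  node 4: 0111
  node 5: 1110
  node 6: 1111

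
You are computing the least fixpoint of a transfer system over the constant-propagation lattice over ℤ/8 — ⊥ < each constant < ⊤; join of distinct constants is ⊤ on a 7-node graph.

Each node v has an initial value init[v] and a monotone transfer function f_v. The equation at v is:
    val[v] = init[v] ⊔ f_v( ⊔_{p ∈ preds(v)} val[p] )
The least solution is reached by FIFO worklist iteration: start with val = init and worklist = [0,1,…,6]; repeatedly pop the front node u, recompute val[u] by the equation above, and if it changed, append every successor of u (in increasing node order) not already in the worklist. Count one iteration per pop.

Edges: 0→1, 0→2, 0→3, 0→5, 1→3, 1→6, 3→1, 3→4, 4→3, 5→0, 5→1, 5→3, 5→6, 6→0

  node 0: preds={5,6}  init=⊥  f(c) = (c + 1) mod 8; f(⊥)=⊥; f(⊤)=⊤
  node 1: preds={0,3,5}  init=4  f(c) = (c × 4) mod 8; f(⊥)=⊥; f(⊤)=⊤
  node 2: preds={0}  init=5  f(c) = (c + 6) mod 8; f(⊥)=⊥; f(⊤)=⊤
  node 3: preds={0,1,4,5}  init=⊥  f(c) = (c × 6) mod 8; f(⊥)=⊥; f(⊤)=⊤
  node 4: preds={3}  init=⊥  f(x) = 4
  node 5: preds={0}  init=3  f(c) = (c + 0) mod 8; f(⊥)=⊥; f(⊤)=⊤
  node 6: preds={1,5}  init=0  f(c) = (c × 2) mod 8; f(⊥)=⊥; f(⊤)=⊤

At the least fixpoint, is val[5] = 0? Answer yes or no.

Worklist (10 pops):
  #1 pop 0: in=⊤ → ⊤ (was ⊥); enqueue []
  #2 pop 1: in=⊤ → ⊤ (was 4); enqueue []
  #3 pop 2: in=⊤ → ⊤ (was 5); enqueue []
  #4 pop 3: in=⊤ → ⊤ (was ⊥); enqueue [1]
  #5 pop 4: in=⊤ → 4 (was ⊥); enqueue [3]
  #6 pop 5: in=⊤ → ⊤ (was 3); enqueue [0]
  #7 pop 6: in=⊤ → ⊤ (was 0); enqueue []
  #8 pop 1: in=⊤ → ⊤ (no change)
  #9 pop 3: in=⊤ → ⊤ (no change)
  #10 pop 0: in=⊤ → ⊤ (no change)

Fixpoint:
  val[0] = ⊤
  val[1] = ⊤
  val[2] = ⊤
  val[3] = ⊤
  val[4] = 4
  val[5] = ⊤
  val[6] = ⊤

no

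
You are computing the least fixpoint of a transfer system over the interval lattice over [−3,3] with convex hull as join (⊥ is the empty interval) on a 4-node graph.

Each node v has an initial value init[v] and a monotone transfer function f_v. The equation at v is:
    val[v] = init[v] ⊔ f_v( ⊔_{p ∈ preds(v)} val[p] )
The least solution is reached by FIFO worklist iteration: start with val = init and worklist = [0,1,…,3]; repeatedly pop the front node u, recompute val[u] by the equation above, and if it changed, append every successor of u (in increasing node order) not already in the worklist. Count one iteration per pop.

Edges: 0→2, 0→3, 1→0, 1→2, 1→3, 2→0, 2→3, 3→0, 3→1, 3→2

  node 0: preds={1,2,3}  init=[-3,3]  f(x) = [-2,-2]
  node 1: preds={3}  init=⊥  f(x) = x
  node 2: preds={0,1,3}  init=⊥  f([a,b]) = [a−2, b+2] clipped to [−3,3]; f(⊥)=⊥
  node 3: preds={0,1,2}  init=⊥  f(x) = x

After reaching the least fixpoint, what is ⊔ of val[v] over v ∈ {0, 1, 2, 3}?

Trace (9 dequeues):
  [1] u=0 | in ⊥ | out [-3,3] | ==
  [2] u=1 | in ⊥ | out ⊥ | ==
  [3] u=2 | in [-3,3] | out [-3,3] | prev ⊥ | push {0}
  [4] u=3 | in [-3,3] | out [-3,3] | prev ⊥ | push {1,2}
  [5] u=0 | in [-3,3] | out [-3,3] | ==
  [6] u=1 | in [-3,3] | out [-3,3] | prev ⊥ | push {0,3}
  [7] u=2 | in [-3,3] | out [-3,3] | ==
  [8] u=0 | in [-3,3] | out [-3,3] | ==
  [9] u=3 | in [-3,3] | out [-3,3] | ==

Converged values:
  [0] [-3,3]
  [1] [-3,3]
  [2] [-3,3]
  [3] [-3,3]

[-3,3]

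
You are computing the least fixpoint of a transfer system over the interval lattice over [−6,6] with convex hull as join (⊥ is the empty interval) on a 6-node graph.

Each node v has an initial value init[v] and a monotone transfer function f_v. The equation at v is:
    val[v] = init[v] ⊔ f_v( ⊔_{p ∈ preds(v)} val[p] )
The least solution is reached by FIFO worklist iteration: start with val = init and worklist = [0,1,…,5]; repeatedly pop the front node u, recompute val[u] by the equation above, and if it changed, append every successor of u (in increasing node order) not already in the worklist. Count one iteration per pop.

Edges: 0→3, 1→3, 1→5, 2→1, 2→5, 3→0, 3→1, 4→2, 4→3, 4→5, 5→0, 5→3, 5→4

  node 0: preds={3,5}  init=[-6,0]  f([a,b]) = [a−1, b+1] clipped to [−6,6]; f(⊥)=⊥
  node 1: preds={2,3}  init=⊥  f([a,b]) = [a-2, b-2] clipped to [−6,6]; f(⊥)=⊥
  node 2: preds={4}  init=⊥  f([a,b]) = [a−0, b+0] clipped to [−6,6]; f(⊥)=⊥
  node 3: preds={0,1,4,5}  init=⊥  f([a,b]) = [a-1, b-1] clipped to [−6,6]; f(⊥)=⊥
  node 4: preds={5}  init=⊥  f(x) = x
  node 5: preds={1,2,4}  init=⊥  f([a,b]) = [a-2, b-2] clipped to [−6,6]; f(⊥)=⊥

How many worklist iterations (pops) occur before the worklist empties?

Worklist (17 pops):
  #1 pop 0: in=⊥ → [-6,0] (no change)
  #2 pop 1: in=⊥ → ⊥ (no change)
  #3 pop 2: in=⊥ → ⊥ (no change)
  #4 pop 3: in=[-6,0] → [-6,-1] (was ⊥); enqueue [0,1]
  #5 pop 4: in=⊥ → ⊥ (no change)
  #6 pop 5: in=⊥ → ⊥ (no change)
  #7 pop 0: in=[-6,-1] → [-6,0] (no change)
  #8 pop 1: in=[-6,-1] → [-6,-3] (was ⊥); enqueue [3,5]
  #9 pop 3: in=[-6,0] → [-6,-1] (no change)
  #10 pop 5: in=[-6,-3] → [-6,-5] (was ⊥); enqueue [0,3,4]
  #11 pop 0: in=[-6,-1] → [-6,0] (no change)
  #12 pop 3: in=[-6,0] → [-6,-1] (no change)
  #13 pop 4: in=[-6,-5] → [-6,-5] (was ⊥); enqueue [2,3,5]
  #14 pop 2: in=[-6,-5] → [-6,-5] (was ⊥); enqueue [1]
  #15 pop 3: in=[-6,0] → [-6,-1] (no change)
  #16 pop 5: in=[-6,-3] → [-6,-5] (no change)
  #17 pop 1: in=[-6,-1] → [-6,-3] (no change)

Fixpoint:
  val[0] = [-6,0]
  val[1] = [-6,-3]
  val[2] = [-6,-5]
  val[3] = [-6,-1]
  val[4] = [-6,-5]
  val[5] = [-6,-5]

17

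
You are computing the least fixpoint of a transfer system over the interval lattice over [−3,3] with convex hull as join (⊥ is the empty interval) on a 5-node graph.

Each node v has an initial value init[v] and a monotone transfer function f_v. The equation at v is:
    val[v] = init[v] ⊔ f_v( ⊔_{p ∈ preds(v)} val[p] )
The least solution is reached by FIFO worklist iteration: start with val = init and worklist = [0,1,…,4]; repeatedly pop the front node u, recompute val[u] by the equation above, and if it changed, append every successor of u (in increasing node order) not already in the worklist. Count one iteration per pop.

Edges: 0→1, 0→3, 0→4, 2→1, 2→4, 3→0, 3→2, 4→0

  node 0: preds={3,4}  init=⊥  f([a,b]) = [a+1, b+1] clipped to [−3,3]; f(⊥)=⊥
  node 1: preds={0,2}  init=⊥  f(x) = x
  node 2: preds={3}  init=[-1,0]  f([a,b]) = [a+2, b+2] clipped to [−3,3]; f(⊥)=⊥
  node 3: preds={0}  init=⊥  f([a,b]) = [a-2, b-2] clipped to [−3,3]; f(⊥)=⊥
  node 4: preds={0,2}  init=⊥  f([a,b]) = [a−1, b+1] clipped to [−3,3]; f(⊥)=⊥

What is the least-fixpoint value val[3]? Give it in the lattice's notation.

[-3,1]

Trace (18 dequeues):
  [1] u=0 | in ⊥ | out ⊥ | ==
  [2] u=1 | in [-1,0] | out [-1,0] | prev ⊥ | push {}
  [3] u=2 | in ⊥ | out [-1,0] | ==
  [4] u=3 | in ⊥ | out ⊥ | ==
  [5] u=4 | in [-1,0] | out [-2,1] | prev ⊥ | push {0}
  [6] u=0 | in [-2,1] | out [-1,2] | prev ⊥ | push {1,3,4}
  [7] u=1 | in [-1,2] | out [-1,2] | prev [-1,0] | push {}
  [8] u=3 | in [-1,2] | out [-3,0] | prev ⊥ | push {0,2}
  [9] u=4 | in [-1,2] | out [-2,3] | prev [-2,1] | push {}
  [10] u=0 | in [-3,3] | out [-2,3] | prev [-1,2] | push {1,3,4}
  [11] u=2 | in [-3,0] | out [-1,2] | prev [-1,0] | push {}
  [12] u=1 | in [-2,3] | out [-2,3] | prev [-1,2] | push {}
  [13] u=3 | in [-2,3] | out [-3,1] | prev [-3,0] | push {0,2}
  [14] u=4 | in [-2,3] | out [-3,3] | prev [-2,3] | push {}
  [15] u=0 | in [-3,3] | out [-2,3] | ==
  [16] u=2 | in [-3,1] | out [-1,3] | prev [-1,2] | push {1,4}
  [17] u=1 | in [-2,3] | out [-2,3] | ==
  [18] u=4 | in [-2,3] | out [-3,3] | ==

Converged values:
  [0] [-2,3]
  [1] [-2,3]
  [2] [-1,3]
  [3] [-3,1]
  [4] [-3,3]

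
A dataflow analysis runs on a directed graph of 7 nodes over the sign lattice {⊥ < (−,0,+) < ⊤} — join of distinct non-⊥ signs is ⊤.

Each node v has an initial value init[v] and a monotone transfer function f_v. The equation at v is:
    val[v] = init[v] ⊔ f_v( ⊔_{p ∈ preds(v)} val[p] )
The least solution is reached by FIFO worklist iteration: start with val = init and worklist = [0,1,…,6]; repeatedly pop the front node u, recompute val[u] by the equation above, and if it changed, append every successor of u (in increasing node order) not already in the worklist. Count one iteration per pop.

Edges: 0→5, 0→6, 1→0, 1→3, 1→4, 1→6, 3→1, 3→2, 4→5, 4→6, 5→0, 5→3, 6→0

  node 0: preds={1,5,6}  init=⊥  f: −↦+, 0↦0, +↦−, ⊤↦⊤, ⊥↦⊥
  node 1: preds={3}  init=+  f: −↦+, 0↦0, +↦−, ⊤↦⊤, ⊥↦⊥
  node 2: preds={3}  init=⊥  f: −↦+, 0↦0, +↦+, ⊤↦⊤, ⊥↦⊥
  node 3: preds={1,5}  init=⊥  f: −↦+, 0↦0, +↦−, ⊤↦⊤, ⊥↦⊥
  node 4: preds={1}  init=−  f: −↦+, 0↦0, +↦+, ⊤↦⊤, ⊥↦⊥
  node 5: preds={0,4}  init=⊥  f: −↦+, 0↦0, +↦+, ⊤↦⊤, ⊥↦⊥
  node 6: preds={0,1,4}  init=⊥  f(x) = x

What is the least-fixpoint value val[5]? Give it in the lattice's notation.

⊤

Iteration log — 19 steps:
  step 1. node 0  ⊔preds=+  new=−  old=⊥  +wl: 
  step 2. node 1  ⊔preds=⊥  new=+  stable
  step 3. node 2  ⊔preds=⊥  new=⊥  stable
  step 4. node 3  ⊔preds=+  new=−  old=⊥  +wl: 1,2
  step 5. node 4  ⊔preds=+  new=⊤  old=−  +wl: 
  step 6. node 5  ⊔preds=⊤  new=⊤  old=⊥  +wl: 0,3
  step 7. node 6  ⊔preds=⊤  new=⊤  old=⊥  +wl: 
  step 8. node 1  ⊔preds=−  new=+  stable
  step 9. node 2  ⊔preds=−  new=+  old=⊥  +wl: 
  step 10. node 0  ⊔preds=⊤  new=⊤  old=−  +wl: 5,6
  step 11. node 3  ⊔preds=⊤  new=⊤  old=−  +wl: 1,2
  step 12. node 5  ⊔preds=⊤  new=⊤  stable
  step 13. node 6  ⊔preds=⊤  new=⊤  stable
  step 14. node 1  ⊔preds=⊤  new=⊤  old=+  +wl: 0,3,4,6
  step 15. node 2  ⊔preds=⊤  new=⊤  old=+  +wl: 
  step 16. node 0  ⊔preds=⊤  new=⊤  stable
  step 17. node 3  ⊔preds=⊤  new=⊤  stable
  step 18. node 4  ⊔preds=⊤  new=⊤  stable
  step 19. node 6  ⊔preds=⊤  new=⊤  stable

Least fixpoint reached:
  node 0: ⊤
  node 1: ⊤
  node 2: ⊤
  node 3: ⊤
  node 4: ⊤
  node 5: ⊤
  node 6: ⊤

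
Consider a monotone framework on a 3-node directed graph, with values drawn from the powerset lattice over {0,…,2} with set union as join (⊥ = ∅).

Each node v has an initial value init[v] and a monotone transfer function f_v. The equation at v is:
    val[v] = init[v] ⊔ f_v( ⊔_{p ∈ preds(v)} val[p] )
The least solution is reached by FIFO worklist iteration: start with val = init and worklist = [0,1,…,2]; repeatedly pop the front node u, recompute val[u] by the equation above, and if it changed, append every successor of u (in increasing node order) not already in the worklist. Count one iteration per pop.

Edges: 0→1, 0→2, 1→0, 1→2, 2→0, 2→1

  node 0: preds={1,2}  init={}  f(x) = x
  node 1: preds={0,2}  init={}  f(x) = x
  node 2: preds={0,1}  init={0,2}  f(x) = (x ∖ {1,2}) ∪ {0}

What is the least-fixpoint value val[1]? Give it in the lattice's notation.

{0,2}

Worklist (4 pops):
  #1 pop 0: in={0,2} → {0,2} (was {}); enqueue []
  #2 pop 1: in={0,2} → {0,2} (was {}); enqueue [0]
  #3 pop 2: in={0,2} → {0,2} (no change)
  #4 pop 0: in={0,2} → {0,2} (no change)

Fixpoint:
  val[0] = {0,2}
  val[1] = {0,2}
  val[2] = {0,2}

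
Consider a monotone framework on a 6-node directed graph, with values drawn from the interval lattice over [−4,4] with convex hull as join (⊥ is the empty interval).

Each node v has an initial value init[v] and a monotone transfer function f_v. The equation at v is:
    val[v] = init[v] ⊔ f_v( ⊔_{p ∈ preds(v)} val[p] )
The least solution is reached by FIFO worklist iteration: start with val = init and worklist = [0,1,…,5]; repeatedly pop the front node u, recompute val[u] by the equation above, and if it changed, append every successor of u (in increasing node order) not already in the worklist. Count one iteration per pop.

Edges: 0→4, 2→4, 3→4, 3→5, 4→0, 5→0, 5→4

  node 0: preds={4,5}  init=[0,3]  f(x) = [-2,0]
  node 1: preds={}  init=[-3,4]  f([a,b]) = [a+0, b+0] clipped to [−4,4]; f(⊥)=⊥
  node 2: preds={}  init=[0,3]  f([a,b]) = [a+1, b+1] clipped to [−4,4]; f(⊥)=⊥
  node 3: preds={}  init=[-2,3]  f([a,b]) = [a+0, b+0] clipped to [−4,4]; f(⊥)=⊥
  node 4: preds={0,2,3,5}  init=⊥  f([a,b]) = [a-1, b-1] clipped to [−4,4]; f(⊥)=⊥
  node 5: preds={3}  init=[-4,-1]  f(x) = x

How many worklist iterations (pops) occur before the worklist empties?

8

Iteration log — 8 steps:
  step 1. node 0  ⊔preds=[-4,-1]  new=[-2,3]  old=[0,3]  +wl: 
  step 2. node 1  ⊔preds=⊥  new=[-3,4]  stable
  step 3. node 2  ⊔preds=⊥  new=[0,3]  stable
  step 4. node 3  ⊔preds=⊥  new=[-2,3]  stable
  step 5. node 4  ⊔preds=[-4,3]  new=[-4,2]  old=⊥  +wl: 0
  step 6. node 5  ⊔preds=[-2,3]  new=[-4,3]  old=[-4,-1]  +wl: 4
  step 7. node 0  ⊔preds=[-4,3]  new=[-2,3]  stable
  step 8. node 4  ⊔preds=[-4,3]  new=[-4,2]  stable

Least fixpoint reached:
  node 0: [-2,3]
  node 1: [-3,4]
  node 2: [0,3]
  node 3: [-2,3]
  node 4: [-4,2]
  node 5: [-4,3]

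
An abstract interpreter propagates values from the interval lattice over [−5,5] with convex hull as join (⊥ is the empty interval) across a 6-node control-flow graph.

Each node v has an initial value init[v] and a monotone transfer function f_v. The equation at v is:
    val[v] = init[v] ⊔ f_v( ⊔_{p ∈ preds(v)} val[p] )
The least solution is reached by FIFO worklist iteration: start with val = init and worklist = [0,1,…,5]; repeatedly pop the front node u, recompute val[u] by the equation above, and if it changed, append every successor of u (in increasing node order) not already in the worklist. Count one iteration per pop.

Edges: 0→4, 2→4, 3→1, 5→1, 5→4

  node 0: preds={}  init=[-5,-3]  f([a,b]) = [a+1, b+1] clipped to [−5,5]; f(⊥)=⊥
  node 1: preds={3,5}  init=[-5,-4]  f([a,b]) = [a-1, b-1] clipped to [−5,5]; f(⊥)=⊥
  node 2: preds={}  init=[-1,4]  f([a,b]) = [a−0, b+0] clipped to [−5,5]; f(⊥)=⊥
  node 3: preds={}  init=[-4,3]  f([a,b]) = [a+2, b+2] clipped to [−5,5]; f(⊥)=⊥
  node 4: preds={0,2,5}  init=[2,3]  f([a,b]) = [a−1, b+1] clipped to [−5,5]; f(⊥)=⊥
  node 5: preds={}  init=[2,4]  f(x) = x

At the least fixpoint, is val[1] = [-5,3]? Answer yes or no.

yes

Iteration log — 6 steps:
  step 1. node 0  ⊔preds=⊥  new=[-5,-3]  stable
  step 2. node 1  ⊔preds=[-4,4]  new=[-5,3]  old=[-5,-4]  +wl: 
  step 3. node 2  ⊔preds=⊥  new=[-1,4]  stable
  step 4. node 3  ⊔preds=⊥  new=[-4,3]  stable
  step 5. node 4  ⊔preds=[-5,4]  new=[-5,5]  old=[2,3]  +wl: 
  step 6. node 5  ⊔preds=⊥  new=[2,4]  stable

Least fixpoint reached:
  node 0: [-5,-3]
  node 1: [-5,3]
  node 2: [-1,4]
  node 3: [-4,3]
  node 4: [-5,5]
  node 5: [2,4]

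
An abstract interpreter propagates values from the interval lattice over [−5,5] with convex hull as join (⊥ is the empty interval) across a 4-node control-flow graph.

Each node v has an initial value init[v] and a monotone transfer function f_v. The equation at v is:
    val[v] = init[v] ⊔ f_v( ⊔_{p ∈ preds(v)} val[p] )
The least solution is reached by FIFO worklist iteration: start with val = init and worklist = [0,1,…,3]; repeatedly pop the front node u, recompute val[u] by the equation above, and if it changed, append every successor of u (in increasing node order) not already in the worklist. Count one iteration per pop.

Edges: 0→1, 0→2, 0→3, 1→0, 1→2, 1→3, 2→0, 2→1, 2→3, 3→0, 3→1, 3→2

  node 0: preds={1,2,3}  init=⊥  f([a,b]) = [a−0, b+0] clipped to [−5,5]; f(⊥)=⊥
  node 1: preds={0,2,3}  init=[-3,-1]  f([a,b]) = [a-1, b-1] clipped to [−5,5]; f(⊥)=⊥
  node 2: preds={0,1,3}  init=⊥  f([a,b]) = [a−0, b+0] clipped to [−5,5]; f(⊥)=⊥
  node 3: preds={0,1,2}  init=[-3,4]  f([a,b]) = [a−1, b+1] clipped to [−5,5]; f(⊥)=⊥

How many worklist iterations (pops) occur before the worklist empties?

10

Trace (10 dequeues):
  [1] u=0 | in [-3,4] | out [-3,4] | prev ⊥ | push {}
  [2] u=1 | in [-3,4] | out [-4,3] | prev [-3,-1] | push {0}
  [3] u=2 | in [-4,4] | out [-4,4] | prev ⊥ | push {1}
  [4] u=3 | in [-4,4] | out [-5,5] | prev [-3,4] | push {2}
  [5] u=0 | in [-5,5] | out [-5,5] | prev [-3,4] | push {3}
  [6] u=1 | in [-5,5] | out [-5,4] | prev [-4,3] | push {0}
  [7] u=2 | in [-5,5] | out [-5,5] | prev [-4,4] | push {1}
  [8] u=3 | in [-5,5] | out [-5,5] | ==
  [9] u=0 | in [-5,5] | out [-5,5] | ==
  [10] u=1 | in [-5,5] | out [-5,4] | ==

Converged values:
  [0] [-5,5]
  [1] [-5,4]
  [2] [-5,5]
  [3] [-5,5]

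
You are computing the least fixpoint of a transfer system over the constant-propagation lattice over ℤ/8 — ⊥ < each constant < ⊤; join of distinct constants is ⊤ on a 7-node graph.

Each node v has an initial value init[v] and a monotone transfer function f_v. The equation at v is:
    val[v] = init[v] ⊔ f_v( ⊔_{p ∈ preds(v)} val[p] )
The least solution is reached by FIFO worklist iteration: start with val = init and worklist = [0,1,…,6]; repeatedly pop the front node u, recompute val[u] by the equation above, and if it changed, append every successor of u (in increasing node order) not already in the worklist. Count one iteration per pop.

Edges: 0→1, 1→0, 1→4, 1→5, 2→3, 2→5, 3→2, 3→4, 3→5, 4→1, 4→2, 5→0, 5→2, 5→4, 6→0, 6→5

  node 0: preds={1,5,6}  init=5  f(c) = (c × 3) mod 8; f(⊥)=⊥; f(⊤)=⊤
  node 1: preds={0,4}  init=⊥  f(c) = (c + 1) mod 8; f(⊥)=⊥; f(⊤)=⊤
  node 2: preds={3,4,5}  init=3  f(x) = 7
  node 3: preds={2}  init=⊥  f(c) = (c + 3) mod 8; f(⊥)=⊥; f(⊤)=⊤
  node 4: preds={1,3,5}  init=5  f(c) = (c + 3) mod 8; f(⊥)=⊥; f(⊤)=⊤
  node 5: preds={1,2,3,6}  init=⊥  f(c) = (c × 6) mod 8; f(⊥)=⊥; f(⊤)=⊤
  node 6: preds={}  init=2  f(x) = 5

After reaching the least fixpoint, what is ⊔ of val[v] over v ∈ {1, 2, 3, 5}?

⊤

Worklist (12 pops):
  #1 pop 0: in=2 → ⊤ (was 5); enqueue []
  #2 pop 1: in=⊤ → ⊤ (was ⊥); enqueue [0]
  #3 pop 2: in=5 → ⊤ (was 3); enqueue []
  #4 pop 3: in=⊤ → ⊤ (was ⊥); enqueue [2]
  #5 pop 4: in=⊤ → ⊤ (was 5); enqueue [1]
  #6 pop 5: in=⊤ → ⊤ (was ⊥); enqueue [4]
  #7 pop 6: in=⊥ → ⊤ (was 2); enqueue [5]
  #8 pop 0: in=⊤ → ⊤ (no change)
  #9 pop 2: in=⊤ → ⊤ (no change)
  #10 pop 1: in=⊤ → ⊤ (no change)
  #11 pop 4: in=⊤ → ⊤ (no change)
  #12 pop 5: in=⊤ → ⊤ (no change)

Fixpoint:
  val[0] = ⊤
  val[1] = ⊤
  val[2] = ⊤
  val[3] = ⊤
  val[4] = ⊤
  val[5] = ⊤
  val[6] = ⊤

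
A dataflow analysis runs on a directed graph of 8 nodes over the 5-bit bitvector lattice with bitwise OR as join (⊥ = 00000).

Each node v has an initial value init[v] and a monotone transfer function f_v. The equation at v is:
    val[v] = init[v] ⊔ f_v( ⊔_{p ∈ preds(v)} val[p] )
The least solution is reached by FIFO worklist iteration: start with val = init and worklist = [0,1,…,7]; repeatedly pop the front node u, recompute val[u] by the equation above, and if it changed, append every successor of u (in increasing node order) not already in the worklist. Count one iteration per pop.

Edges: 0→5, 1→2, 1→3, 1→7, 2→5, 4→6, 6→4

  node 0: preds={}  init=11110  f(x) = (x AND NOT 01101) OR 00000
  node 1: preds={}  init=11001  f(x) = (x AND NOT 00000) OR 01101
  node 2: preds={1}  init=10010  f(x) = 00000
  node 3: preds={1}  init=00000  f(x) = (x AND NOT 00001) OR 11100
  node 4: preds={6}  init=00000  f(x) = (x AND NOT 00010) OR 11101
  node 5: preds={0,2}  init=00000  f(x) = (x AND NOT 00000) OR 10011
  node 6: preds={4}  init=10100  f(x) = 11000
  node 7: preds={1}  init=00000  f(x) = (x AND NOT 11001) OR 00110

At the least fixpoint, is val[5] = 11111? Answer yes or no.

yes

Iteration log — 9 steps:
  step 1. node 0  ⊔preds=00000  new=11110  stable
  step 2. node 1  ⊔preds=00000  new=11101  old=11001  +wl: 
  step 3. node 2  ⊔preds=11101  new=10010  stable
  step 4. node 3  ⊔preds=11101  new=11100  old=00000  +wl: 
  step 5. node 4  ⊔preds=10100  new=11101  old=00000  +wl: 
  step 6. node 5  ⊔preds=11110  new=11111  old=00000  +wl: 
  step 7. node 6  ⊔preds=11101  new=11100  old=10100  +wl: 4
  step 8. node 7  ⊔preds=11101  new=00110  old=00000  +wl: 
  step 9. node 4  ⊔preds=11100  new=11101  stable

Least fixpoint reached:
  node 0: 11110
  node 1: 11101
  node 2: 10010
  node 3: 11100
  node 4: 11101
  node 5: 11111
  node 6: 11100
  node 7: 00110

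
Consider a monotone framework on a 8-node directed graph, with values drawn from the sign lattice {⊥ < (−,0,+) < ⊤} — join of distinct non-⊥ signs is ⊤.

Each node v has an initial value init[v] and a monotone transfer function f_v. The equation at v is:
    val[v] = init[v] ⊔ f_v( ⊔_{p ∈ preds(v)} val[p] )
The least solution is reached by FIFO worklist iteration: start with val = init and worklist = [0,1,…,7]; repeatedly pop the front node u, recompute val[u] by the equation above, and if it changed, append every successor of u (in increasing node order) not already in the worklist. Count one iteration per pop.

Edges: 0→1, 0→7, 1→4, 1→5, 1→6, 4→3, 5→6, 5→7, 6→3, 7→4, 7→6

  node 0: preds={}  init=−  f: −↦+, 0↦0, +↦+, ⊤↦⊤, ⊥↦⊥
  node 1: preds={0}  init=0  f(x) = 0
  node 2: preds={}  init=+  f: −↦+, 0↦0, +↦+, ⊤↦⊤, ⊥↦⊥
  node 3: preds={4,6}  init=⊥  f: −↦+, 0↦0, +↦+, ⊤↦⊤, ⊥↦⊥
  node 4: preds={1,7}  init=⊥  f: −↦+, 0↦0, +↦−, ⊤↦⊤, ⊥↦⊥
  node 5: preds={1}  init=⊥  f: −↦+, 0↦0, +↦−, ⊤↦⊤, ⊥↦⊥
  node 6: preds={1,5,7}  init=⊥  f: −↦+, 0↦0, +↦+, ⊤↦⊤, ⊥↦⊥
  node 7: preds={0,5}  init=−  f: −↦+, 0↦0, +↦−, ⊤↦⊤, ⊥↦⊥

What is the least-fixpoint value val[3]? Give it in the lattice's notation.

Iteration log — 11 steps:
  step 1. node 0  ⊔preds=⊥  new=−  stable
  step 2. node 1  ⊔preds=−  new=0  stable
  step 3. node 2  ⊔preds=⊥  new=+  stable
  step 4. node 3  ⊔preds=⊥  new=⊥  stable
  step 5. node 4  ⊔preds=⊤  new=⊤  old=⊥  +wl: 3
  step 6. node 5  ⊔preds=0  new=0  old=⊥  +wl: 
  step 7. node 6  ⊔preds=⊤  new=⊤  old=⊥  +wl: 
  step 8. node 7  ⊔preds=⊤  new=⊤  old=−  +wl: 4,6
  step 9. node 3  ⊔preds=⊤  new=⊤  old=⊥  +wl: 
  step 10. node 4  ⊔preds=⊤  new=⊤  stable
  step 11. node 6  ⊔preds=⊤  new=⊤  stable

Least fixpoint reached:
  node 0: −
  node 1: 0
  node 2: +
  node 3: ⊤
  node 4: ⊤
  node 5: 0
  node 6: ⊤
  node 7: ⊤

⊤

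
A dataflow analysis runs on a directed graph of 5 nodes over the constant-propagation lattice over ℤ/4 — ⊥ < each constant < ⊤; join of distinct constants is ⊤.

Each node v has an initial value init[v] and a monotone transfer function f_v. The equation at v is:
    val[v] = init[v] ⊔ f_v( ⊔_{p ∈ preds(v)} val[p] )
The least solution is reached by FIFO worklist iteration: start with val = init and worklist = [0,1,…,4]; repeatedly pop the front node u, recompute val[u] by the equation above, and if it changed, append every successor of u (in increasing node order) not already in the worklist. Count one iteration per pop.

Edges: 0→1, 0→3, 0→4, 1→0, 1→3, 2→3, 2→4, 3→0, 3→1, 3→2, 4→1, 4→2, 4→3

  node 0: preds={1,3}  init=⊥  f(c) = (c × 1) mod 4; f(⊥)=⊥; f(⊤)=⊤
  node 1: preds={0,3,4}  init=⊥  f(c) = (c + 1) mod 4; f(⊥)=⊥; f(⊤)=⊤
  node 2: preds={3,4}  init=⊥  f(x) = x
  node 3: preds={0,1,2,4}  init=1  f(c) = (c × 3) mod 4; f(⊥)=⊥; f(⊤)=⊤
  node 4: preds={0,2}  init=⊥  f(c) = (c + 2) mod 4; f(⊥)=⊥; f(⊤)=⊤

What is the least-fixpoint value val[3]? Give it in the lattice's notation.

⊤

Iteration log — 14 steps:
  step 1. node 0  ⊔preds=1  new=1  old=⊥  +wl: 
  step 2. node 1  ⊔preds=1  new=2  old=⊥  +wl: 0
  step 3. node 2  ⊔preds=1  new=1  old=⊥  +wl: 
  step 4. node 3  ⊔preds=⊤  new=⊤  old=1  +wl: 1,2
  step 5. node 4  ⊔preds=1  new=3  old=⊥  +wl: 3
  step 6. node 0  ⊔preds=⊤  new=⊤  old=1  +wl: 4
  step 7. node 1  ⊔preds=⊤  new=⊤  old=2  +wl: 0
  step 8. node 2  ⊔preds=⊤  new=⊤  old=1  +wl: 
  step 9. node 3  ⊔preds=⊤  new=⊤  stable
  step 10. node 4  ⊔preds=⊤  new=⊤  old=3  +wl: 1,2,3
  step 11. node 0  ⊔preds=⊤  new=⊤  stable
  step 12. node 1  ⊔preds=⊤  new=⊤  stable
  step 13. node 2  ⊔preds=⊤  new=⊤  stable
  step 14. node 3  ⊔preds=⊤  new=⊤  stable

Least fixpoint reached:
  node 0: ⊤
  node 1: ⊤
  node 2: ⊤
  node 3: ⊤
  node 4: ⊤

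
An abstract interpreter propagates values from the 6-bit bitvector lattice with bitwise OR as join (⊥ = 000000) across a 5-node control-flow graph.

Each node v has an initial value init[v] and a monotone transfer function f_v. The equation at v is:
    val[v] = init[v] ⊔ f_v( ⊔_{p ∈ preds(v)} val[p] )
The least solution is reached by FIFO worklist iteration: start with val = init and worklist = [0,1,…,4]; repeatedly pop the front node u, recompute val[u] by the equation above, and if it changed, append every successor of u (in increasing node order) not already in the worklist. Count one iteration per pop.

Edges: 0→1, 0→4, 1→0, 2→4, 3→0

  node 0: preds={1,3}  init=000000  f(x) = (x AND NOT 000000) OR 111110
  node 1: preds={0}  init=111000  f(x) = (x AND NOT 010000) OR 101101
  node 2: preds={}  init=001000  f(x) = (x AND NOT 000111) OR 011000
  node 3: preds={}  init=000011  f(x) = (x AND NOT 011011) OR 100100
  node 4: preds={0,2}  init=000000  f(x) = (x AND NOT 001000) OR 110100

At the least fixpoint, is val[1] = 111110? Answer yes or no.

Trace (6 dequeues):
  [1] u=0 | in 111011 | out 111111 | prev 000000 | push {}
  [2] u=1 | in 111111 | out 111111 | prev 111000 | push {0}
  [3] u=2 | in 000000 | out 011000 | prev 001000 | push {}
  [4] u=3 | in 000000 | out 100111 | prev 000011 | push {}
  [5] u=4 | in 111111 | out 110111 | prev 000000 | push {}
  [6] u=0 | in 111111 | out 111111 | ==

Converged values:
  [0] 111111
  [1] 111111
  [2] 011000
  [3] 100111
  [4] 110111

no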